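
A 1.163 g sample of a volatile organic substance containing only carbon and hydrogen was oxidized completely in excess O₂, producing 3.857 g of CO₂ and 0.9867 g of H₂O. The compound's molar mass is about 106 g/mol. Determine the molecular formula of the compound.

mol C = 3.857 g CO₂ ÷ 44.009 g/mol = 0.087641 mol
mol H = 2 × 0.9867 g H₂O ÷ 18.015 g/mol = 0.10954 mol
Divide by the smallest (0.087641 mol): C 1.000, H 1.250
Multiplying each by 4 gives whole numbers: C 4.00, H 5.00
Empirical formula: C4H5
Empirical-formula mass = 53.08 g/mol; 106 ÷ 53.08 ≈ 2, so the molecular formula is C8H10.

C8H10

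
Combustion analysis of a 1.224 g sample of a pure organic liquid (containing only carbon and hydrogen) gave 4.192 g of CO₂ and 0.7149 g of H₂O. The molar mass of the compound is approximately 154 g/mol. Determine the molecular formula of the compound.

C12H10

mol C = 4.192 g CO₂ ÷ 44.009 g/mol = 0.095253 mol
mol H = 2 × 0.7149 g H₂O ÷ 18.015 g/mol = 0.079367 mol
Divide by the smallest (0.079367 mol): C 1.200, H 1.000
Multiplying each by 5 gives whole numbers: C 6.00, H 5.00
Empirical formula: C6H5
Empirical-formula mass = 77.11 g/mol; 154 ÷ 77.11 ≈ 2, so the molecular formula is C12H10.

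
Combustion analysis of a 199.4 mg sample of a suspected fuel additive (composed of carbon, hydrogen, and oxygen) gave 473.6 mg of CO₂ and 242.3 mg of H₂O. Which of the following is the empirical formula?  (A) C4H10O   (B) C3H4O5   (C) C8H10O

(A) C4H10O

mol C = 0.4736 g CO₂ ÷ 44.009 g/mol = 0.010761 mol
mol H = 2 × 0.2423 g H₂O ÷ 18.015 g/mol = 0.026900 mol
mass O = 0.1994 − (0.12926 + 0.027115) = 0.043029 g → mol O = 0.043029 ÷ 15.999 = 0.0026895 mol
Divide by the smallest (0.0026895 mol): C 4.001, H 10.002, O 1.000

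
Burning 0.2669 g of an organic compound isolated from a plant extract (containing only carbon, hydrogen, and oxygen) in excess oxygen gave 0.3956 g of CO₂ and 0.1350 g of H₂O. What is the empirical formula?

C3H5O3

mol C = 0.3956 g CO₂ ÷ 44.009 g/mol = 0.0089891 mol
mol H = 2 × 0.1350 g H₂O ÷ 18.015 g/mol = 0.014988 mol
mass O = 0.2669 − (0.10797 + 0.015107) = 0.14382 g → mol O = 0.14382 ÷ 15.999 = 0.0089896 mol
Divide by the smallest (0.0089891 mol): C 1.000, H 1.667, O 1.000
Multiplying each by 3 gives whole numbers: C 3.00, H 5.00, O 3.00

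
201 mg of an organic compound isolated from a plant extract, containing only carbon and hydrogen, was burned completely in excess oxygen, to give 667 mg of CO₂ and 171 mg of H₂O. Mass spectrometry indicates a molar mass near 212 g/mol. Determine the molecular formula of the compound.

C16H20

mol C = 0.667 g CO₂ ÷ 44.009 g/mol = 0.01516 mol
mol H = 2 × 0.171 g H₂O ÷ 18.015 g/mol = 0.01898 mol
Divide by the smallest (0.01516 mol): C 1.000, H 1.253
Multiplying each by 4 gives whole numbers: C 4.00, H 5.01
Empirical formula: C4H5
Empirical-formula mass = 53.08 g/mol; 212 ÷ 53.08 ≈ 4, so the molecular formula is C16H20.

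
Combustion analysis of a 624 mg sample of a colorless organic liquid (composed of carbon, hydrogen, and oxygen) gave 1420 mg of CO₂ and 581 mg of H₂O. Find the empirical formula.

C3H6O

mol C = 1.42 g CO₂ ÷ 44.009 g/mol = 0.03227 mol
mol H = 2 × 0.581 g H₂O ÷ 18.015 g/mol = 0.06450 mol
mass O = 0.624 − (0.3875 + 0.06502) = 0.1714 g → mol O = 0.1714 ÷ 15.999 = 0.01072 mol
Divide by the smallest (0.01072 mol): C 3.011, H 6.020, O 1.000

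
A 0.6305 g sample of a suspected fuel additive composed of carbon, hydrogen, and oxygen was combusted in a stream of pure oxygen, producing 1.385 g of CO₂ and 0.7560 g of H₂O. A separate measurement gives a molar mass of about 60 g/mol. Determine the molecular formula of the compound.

C3H8O

mol C = 1.385 g CO₂ ÷ 44.009 g/mol = 0.031471 mol
mol H = 2 × 0.7560 g H₂O ÷ 18.015 g/mol = 0.083930 mol
mass O = 0.6305 − (0.37800 + 0.084601) = 0.16790 g → mol O = 0.16790 ÷ 15.999 = 0.010495 mol
Divide by the smallest (0.010495 mol): C 2.999, H 7.997, O 1.000
Empirical formula: C3H8O
Empirical-formula mass = 60.10 g/mol; 60 ÷ 60.10 ≈ 1, so the molecular formula is C3H8O.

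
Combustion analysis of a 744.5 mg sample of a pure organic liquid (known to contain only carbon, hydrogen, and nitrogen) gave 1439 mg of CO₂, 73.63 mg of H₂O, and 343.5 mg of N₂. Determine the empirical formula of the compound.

mol C = 1.439 g CO₂ ÷ 44.009 g/mol = 0.032698 mol
mol H = 2 × 0.07363 g H₂O ÷ 18.015 g/mol = 0.0081743 mol
mol N = 2 × 0.3435 g N₂ ÷ 28.014 g/mol = 0.024523 mol
Divide by the smallest (0.0081743 mol): C 4.000, H 1.000, N 3.000

C4HN3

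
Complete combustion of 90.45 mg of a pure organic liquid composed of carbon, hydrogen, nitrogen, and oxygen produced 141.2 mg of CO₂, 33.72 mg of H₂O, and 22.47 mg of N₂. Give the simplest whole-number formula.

C6H7N3O3

mol C = 0.1412 g CO₂ ÷ 44.009 g/mol = 0.0032084 mol
mol H = 2 × 0.03372 g H₂O ÷ 18.015 g/mol = 0.0037435 mol
mol N = 2 × 0.02247 g N₂ ÷ 28.014 g/mol = 0.0016042 mol
mass O = 0.09045 − (0.038537 + 0.0037735 + 0.022470) = 0.025670 g → mol O = 0.025670 ÷ 15.999 = 0.0016045 mol
Divide by the smallest (0.0016042 mol): C 2.000, H 2.334, N 1.000, O 1.000
Multiplying each by 3 gives whole numbers: C 6.00, H 7.00, N 3.00, O 3.00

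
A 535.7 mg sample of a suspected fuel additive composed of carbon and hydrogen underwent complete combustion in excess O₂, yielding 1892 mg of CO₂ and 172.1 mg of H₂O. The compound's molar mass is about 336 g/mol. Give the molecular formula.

C27H12

mol C = 1.892 g CO₂ ÷ 44.009 g/mol = 0.042991 mol
mol H = 2 × 0.1721 g H₂O ÷ 18.015 g/mol = 0.019106 mol
Divide by the smallest (0.019106 mol): C 2.250, H 1.000
Multiplying each by 4 gives whole numbers: C 9.00, H 4.00
Empirical formula: C9H4
Empirical-formula mass = 112.13 g/mol; 336 ÷ 112.13 ≈ 3, so the molecular formula is C27H12.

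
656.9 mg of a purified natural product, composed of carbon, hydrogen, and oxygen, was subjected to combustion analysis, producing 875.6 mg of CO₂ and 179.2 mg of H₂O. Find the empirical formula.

C4H4O5

mol C = 0.8756 g CO₂ ÷ 44.009 g/mol = 0.019896 mol
mol H = 2 × 0.1792 g H₂O ÷ 18.015 g/mol = 0.019895 mol
mass O = 0.6569 − (0.23897 + 0.020054) = 0.39788 g → mol O = 0.39788 ÷ 15.999 = 0.024869 mol
Divide by the smallest (0.019895 mol): C 1.000, H 1.000, O 1.250
Multiplying each by 4 gives whole numbers: C 4.00, H 4.00, O 5.00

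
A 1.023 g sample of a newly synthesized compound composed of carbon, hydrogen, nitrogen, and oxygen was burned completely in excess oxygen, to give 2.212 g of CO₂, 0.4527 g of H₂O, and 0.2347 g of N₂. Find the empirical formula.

C6H6N2O

mol C = 2.212 g CO₂ ÷ 44.009 g/mol = 0.050262 mol
mol H = 2 × 0.4527 g H₂O ÷ 18.015 g/mol = 0.050258 mol
mol N = 2 × 0.2347 g N₂ ÷ 28.014 g/mol = 0.016756 mol
mass O = 1.023 − (0.60370 + 0.050660 + 0.23470) = 0.13394 g → mol O = 0.13394 ÷ 15.999 = 0.0083716 mol
Divide by the smallest (0.0083716 mol): C 6.004, H 6.003, N 2.002, O 1.000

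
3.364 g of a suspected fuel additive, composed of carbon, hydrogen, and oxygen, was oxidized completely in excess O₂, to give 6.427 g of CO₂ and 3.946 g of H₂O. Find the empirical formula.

mol C = 6.427 g CO₂ ÷ 44.009 g/mol = 0.14604 mol
mol H = 2 × 3.946 g H₂O ÷ 18.015 g/mol = 0.43808 mol
mass O = 3.364 − (1.7541 + 0.44158) = 1.1683 g → mol O = 1.1683 ÷ 15.999 = 0.073026 mol
Divide by the smallest (0.073026 mol): C 2.000, H 5.999, O 1.000

C2H6O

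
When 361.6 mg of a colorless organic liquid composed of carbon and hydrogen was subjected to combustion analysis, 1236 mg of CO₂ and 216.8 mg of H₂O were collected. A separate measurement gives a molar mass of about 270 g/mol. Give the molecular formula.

C21H18

mol C = 1.236 g CO₂ ÷ 44.009 g/mol = 0.028085 mol
mol H = 2 × 0.2168 g H₂O ÷ 18.015 g/mol = 0.024069 mol
Divide by the smallest (0.024069 mol): C 1.167, H 1.000
Multiplying each by 6 gives whole numbers: C 7.00, H 6.00
Empirical formula: C7H6
Empirical-formula mass = 90.12 g/mol; 270 ÷ 90.12 ≈ 3, so the molecular formula is C21H18.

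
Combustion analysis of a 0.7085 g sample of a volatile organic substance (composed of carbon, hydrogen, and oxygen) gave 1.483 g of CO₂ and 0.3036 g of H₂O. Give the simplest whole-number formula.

C2H2O

mol C = 1.483 g CO₂ ÷ 44.009 g/mol = 0.033698 mol
mol H = 2 × 0.3036 g H₂O ÷ 18.015 g/mol = 0.033705 mol
mass O = 0.7085 − (0.40474 + 0.033975) = 0.26978 g → mol O = 0.26978 ÷ 15.999 = 0.016862 mol
Divide by the smallest (0.016862 mol): C 1.998, H 1.999, O 1.000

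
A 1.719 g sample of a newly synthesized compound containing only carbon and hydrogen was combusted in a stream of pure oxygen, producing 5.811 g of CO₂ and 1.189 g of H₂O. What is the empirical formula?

mol C = 5.811 g CO₂ ÷ 44.009 g/mol = 0.13204 mol
mol H = 2 × 1.189 g H₂O ÷ 18.015 g/mol = 0.13200 mol
Divide by the smallest (0.13200 mol): C 1.000, H 1.000

CH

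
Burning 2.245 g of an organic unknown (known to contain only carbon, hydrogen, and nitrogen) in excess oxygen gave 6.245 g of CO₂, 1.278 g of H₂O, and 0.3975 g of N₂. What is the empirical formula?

C5H5N

mol C = 6.245 g CO₂ ÷ 44.009 g/mol = 0.14190 mol
mol H = 2 × 1.278 g H₂O ÷ 18.015 g/mol = 0.14188 mol
mol N = 2 × 0.3975 g N₂ ÷ 28.014 g/mol = 0.028379 mol
Divide by the smallest (0.028379 mol): C 5.000, H 5.000, N 1.000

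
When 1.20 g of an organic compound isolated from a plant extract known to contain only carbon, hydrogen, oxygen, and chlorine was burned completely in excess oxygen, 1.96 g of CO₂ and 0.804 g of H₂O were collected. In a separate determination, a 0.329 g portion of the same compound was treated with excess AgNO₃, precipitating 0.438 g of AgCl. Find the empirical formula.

C4H8ClO

mol C = 1.96 g CO₂ ÷ 44.009 g/mol = 0.04454 mol
mol H = 2 × 0.804 g H₂O ÷ 18.015 g/mol = 0.08926 mol
From the AgCl data: mol Cl per gram of compound = (0.438 ÷ 143.318) ÷ 0.329 = 0.009289 mol/g, so in the 1.20 g combustion sample mol Cl = 0.01115 mol
mass O = 1.20 − (0.5349 + 0.08997 + 0.3952) = 0.1799 g → mol O = 0.1799 ÷ 15.999 = 0.01125 mol
Divide by the smallest (0.01115 mol): C 3.995, H 8.007, Cl 1.000, O 1.009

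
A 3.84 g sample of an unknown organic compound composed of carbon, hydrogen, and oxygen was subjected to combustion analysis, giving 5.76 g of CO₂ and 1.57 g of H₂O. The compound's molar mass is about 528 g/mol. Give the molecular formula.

C18H24O18

mol C = 5.76 g CO₂ ÷ 44.009 g/mol = 0.1309 mol
mol H = 2 × 1.57 g H₂O ÷ 18.015 g/mol = 0.1743 mol
mass O = 3.84 − (1.572 + 0.1757) = 2.092 g → mol O = 2.092 ÷ 15.999 = 0.1308 mol
Divide by the smallest (0.1308 mol): C 1.001, H 1.333, O 1.000
Multiplying each by 3 gives whole numbers: C 3.00, H 4.00, O 3.00
Empirical formula: C3H4O3
Empirical-formula mass = 88.06 g/mol; 528 ÷ 88.06 ≈ 6, so the molecular formula is C18H24O18.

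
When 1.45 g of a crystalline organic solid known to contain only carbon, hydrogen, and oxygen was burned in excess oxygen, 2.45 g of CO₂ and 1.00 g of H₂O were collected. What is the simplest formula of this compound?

mol C = 2.45 g CO₂ ÷ 44.009 g/mol = 0.05567 mol
mol H = 2 × 1.00 g H₂O ÷ 18.015 g/mol = 0.1110 mol
mass O = 1.45 − (0.6687 + 0.1119) = 0.6694 g → mol O = 0.6694 ÷ 15.999 = 0.04184 mol
Divide by the smallest (0.04184 mol): C 1.330, H 2.653, O 1.000
Multiplying each by 3 gives whole numbers: C 3.99, H 7.96, O 3.00

C4H8O3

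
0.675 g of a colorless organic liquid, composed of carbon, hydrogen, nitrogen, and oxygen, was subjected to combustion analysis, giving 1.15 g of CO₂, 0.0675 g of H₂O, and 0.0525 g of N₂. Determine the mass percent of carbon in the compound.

46.5%

mol C = 1.15 g CO₂ ÷ 44.009 g/mol = 0.02613 mol
mol H = 2 × 0.0675 g H₂O ÷ 18.015 g/mol = 0.007494 mol
mol N = 2 × 0.0525 g N₂ ÷ 28.014 g/mol = 0.003748 mol
mass O = 0.675 − (0.3139 + 0.007554 + 0.05250) = 0.3011 g → mol O = 0.3011 ÷ 15.999 = 0.01882 mol
mass % C = 0.3139 g ÷ 0.675 g × 100%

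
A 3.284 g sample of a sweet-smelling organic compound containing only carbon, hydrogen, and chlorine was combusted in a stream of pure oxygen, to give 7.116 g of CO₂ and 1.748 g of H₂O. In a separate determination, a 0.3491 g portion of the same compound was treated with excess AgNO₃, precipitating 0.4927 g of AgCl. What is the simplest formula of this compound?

C5H6Cl

mol C = 7.116 g CO₂ ÷ 44.009 g/mol = 0.16169 mol
mol H = 2 × 1.748 g H₂O ÷ 18.015 g/mol = 0.19406 mol
From the AgCl data: mol Cl per gram of compound = (0.4927 ÷ 143.318) ÷ 0.3491 = 0.0098476 mol/g, so in the 3.284 g combustion sample mol Cl = 0.032340 mol
Divide by the smallest (0.032340 mol): C 5.000, H 6.001, Cl 1.000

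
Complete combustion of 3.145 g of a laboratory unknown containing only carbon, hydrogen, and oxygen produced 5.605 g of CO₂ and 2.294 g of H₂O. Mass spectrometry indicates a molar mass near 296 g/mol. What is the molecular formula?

mol C = 5.605 g CO₂ ÷ 44.009 g/mol = 0.12736 mol
mol H = 2 × 2.294 g H₂O ÷ 18.015 g/mol = 0.25468 mol
mass O = 3.145 − (1.5297 + 0.25671) = 1.3586 g → mol O = 1.3586 ÷ 15.999 = 0.084915 mol
Divide by the smallest (0.084915 mol): C 1.500, H 2.999, O 1.000
Multiplying each by 2 gives whole numbers: C 3.00, H 6.00, O 2.00
Empirical formula: C3H6O2
Empirical-formula mass = 74.08 g/mol; 296 ÷ 74.08 ≈ 4, so the molecular formula is C12H24O8.

C12H24O8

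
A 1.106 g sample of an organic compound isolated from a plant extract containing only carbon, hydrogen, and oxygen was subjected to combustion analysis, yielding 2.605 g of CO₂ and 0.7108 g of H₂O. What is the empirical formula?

mol C = 2.605 g CO₂ ÷ 44.009 g/mol = 0.059192 mol
mol H = 2 × 0.7108 g H₂O ÷ 18.015 g/mol = 0.078912 mol
mass O = 1.106 − (0.71096 + 0.079543) = 0.31550 g → mol O = 0.31550 ÷ 15.999 = 0.019720 mol
Divide by the smallest (0.019720 mol): C 3.002, H 4.002, O 1.000

C3H4O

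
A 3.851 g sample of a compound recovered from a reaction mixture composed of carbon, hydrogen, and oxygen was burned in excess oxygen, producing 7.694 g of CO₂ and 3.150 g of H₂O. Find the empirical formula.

mol C = 7.694 g CO₂ ÷ 44.009 g/mol = 0.17483 mol
mol H = 2 × 3.150 g H₂O ÷ 18.015 g/mol = 0.34971 mol
mass O = 3.851 − (2.0999 + 0.35251) = 1.3986 g → mol O = 1.3986 ÷ 15.999 = 0.087420 mol
Divide by the smallest (0.087420 mol): C 2.000, H 4.000, O 1.000

C2H4O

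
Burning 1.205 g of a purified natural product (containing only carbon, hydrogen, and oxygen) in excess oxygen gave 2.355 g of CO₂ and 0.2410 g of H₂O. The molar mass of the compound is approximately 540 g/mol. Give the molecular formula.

C24H12O15

mol C = 2.355 g CO₂ ÷ 44.009 g/mol = 0.053512 mol
mol H = 2 × 0.2410 g H₂O ÷ 18.015 g/mol = 0.026755 mol
mass O = 1.205 − (0.64273 + 0.026970) = 0.53530 g → mol O = 0.53530 ÷ 15.999 = 0.033458 mol
Divide by the smallest (0.026755 mol): C 2.000, H 1.000, O 1.251
Multiplying each by 4 gives whole numbers: C 8.00, H 4.00, O 5.00
Empirical formula: C8H4O5
Empirical-formula mass = 180.12 g/mol; 540 ÷ 180.12 ≈ 3, so the molecular formula is C24H12O15.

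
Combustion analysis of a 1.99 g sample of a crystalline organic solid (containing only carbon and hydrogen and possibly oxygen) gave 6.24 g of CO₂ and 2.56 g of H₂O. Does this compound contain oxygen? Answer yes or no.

mol C = 6.24 g CO₂ ÷ 44.009 g/mol = 0.1418 mol
mol H = 2 × 2.56 g H₂O ÷ 18.015 g/mol = 0.2842 mol
C and H together account for 1.990 g — essentially the entire 1.99 g sample — so the compound contains no oxygen.

no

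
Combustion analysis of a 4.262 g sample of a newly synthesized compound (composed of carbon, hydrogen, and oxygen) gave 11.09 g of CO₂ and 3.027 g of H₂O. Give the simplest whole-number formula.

mol C = 11.09 g CO₂ ÷ 44.009 g/mol = 0.25199 mol
mol H = 2 × 3.027 g H₂O ÷ 18.015 g/mol = 0.33605 mol
mass O = 4.262 − (3.0267 + 0.33874) = 0.89656 g → mol O = 0.89656 ÷ 15.999 = 0.056038 mol
Divide by the smallest (0.056038 mol): C 4.497, H 5.997, O 1.000
Multiplying each by 2 gives whole numbers: C 8.99, H 11.99, O 2.00

C9H12O2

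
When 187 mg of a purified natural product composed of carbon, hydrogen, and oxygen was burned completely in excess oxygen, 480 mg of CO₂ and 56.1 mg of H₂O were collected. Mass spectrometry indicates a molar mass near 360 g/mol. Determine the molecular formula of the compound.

mol C = 0.480 g CO₂ ÷ 44.009 g/mol = 0.01091 mol
mol H = 2 × 0.0561 g H₂O ÷ 18.015 g/mol = 0.006228 mol
mass O = 0.187 − (0.1310 + 0.006278) = 0.04972 g → mol O = 0.04972 ÷ 15.999 = 0.003108 mol
Divide by the smallest (0.003108 mol): C 3.510, H 2.004, O 1.000
Multiplying each by 2 gives whole numbers: C 7.02, H 4.01, O 2.00
Empirical formula: C7H4O2
Empirical-formula mass = 120.11 g/mol; 360 ÷ 120.11 ≈ 3, so the molecular formula is C21H12O6.

C21H12O6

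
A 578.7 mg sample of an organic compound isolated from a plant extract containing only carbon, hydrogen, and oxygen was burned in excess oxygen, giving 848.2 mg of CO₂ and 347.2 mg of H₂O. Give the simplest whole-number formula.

mol C = 0.8482 g CO₂ ÷ 44.009 g/mol = 0.019273 mol
mol H = 2 × 0.3472 g H₂O ÷ 18.015 g/mol = 0.038546 mol
mass O = 0.5787 − (0.23149 + 0.038854) = 0.30835 g → mol O = 0.30835 ÷ 15.999 = 0.019273 mol
Divide by the smallest (0.019273 mol): C 1.000, H 2.000, O 1.000

CH2O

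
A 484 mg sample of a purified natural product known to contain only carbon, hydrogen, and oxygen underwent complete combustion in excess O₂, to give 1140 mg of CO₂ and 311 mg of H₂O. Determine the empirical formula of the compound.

mol C = 1.14 g CO₂ ÷ 44.009 g/mol = 0.02590 mol
mol H = 2 × 0.311 g H₂O ÷ 18.015 g/mol = 0.03453 mol
mass O = 0.484 − (0.3111 + 0.03480) = 0.1381 g → mol O = 0.1381 ÷ 15.999 = 0.008630 mol
Divide by the smallest (0.008630 mol): C 3.002, H 4.001, O 1.000

C3H4O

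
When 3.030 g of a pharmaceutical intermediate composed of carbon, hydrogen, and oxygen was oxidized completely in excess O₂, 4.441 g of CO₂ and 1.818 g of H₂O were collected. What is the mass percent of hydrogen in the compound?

mol C = 4.441 g CO₂ ÷ 44.009 g/mol = 0.10091 mol
mol H = 2 × 1.818 g H₂O ÷ 18.015 g/mol = 0.20183 mol
mass O = 3.030 − (1.2120 + 0.20345) = 1.6145 g → mol O = 1.6145 ÷ 15.999 = 0.10091 mol
mass % H = 0.20345 g ÷ 3.030 g × 100%

6.71%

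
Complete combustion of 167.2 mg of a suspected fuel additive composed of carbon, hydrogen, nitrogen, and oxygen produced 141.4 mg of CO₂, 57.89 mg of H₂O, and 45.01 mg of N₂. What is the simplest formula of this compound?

mol C = 0.1414 g CO₂ ÷ 44.009 g/mol = 0.0032130 mol
mol H = 2 × 0.05789 g H₂O ÷ 18.015 g/mol = 0.0064269 mol
mol N = 2 × 0.04501 g N₂ ÷ 28.014 g/mol = 0.0032134 mol
mass O = 0.1672 − (0.038591 + 0.0064783 + 0.045010) = 0.077121 g → mol O = 0.077121 ÷ 15.999 = 0.0048203 mol
Divide by the smallest (0.0032130 mol): C 1.000, H 2.000, N 1.000, O 1.500
Multiplying each by 2 gives whole numbers: C 2.00, H 4.00, N 2.00, O 3.00

C2H4N2O3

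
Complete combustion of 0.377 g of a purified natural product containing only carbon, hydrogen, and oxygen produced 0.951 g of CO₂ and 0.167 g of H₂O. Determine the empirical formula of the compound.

mol C = 0.951 g CO₂ ÷ 44.009 g/mol = 0.02161 mol
mol H = 2 × 0.167 g H₂O ÷ 18.015 g/mol = 0.01854 mol
mass O = 0.377 − (0.2595 + 0.01869) = 0.09876 g → mol O = 0.09876 ÷ 15.999 = 0.006173 mol
Divide by the smallest (0.006173 mol): C 3.501, H 3.003, O 1.000
Multiplying each by 2 gives whole numbers: C 7.00, H 6.01, O 2.00

C7H6O2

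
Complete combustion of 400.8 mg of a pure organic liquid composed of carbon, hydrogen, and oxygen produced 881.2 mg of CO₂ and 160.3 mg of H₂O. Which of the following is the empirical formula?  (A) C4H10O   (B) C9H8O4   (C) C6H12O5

mol C = 0.8812 g CO₂ ÷ 44.009 g/mol = 0.020023 mol
mol H = 2 × 0.1603 g H₂O ÷ 18.015 g/mol = 0.017796 mol
mass O = 0.4008 − (0.24050 + 0.017939) = 0.14236 g → mol O = 0.14236 ÷ 15.999 = 0.0088982 mol
Divide by the smallest (0.0088982 mol): C 2.250, H 2.000, O 1.000
Multiplying each by 4 gives whole numbers: C 9.00, H 8.00, O 4.00

(B) C9H8O4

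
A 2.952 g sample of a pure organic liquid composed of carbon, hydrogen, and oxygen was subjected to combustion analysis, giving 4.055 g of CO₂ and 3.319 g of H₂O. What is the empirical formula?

CH4O

mol C = 4.055 g CO₂ ÷ 44.009 g/mol = 0.092140 mol
mol H = 2 × 3.319 g H₂O ÷ 18.015 g/mol = 0.36847 mol
mass O = 2.952 − (1.1067 + 0.37142) = 1.4739 g → mol O = 1.4739 ÷ 15.999 = 0.092124 mol
Divide by the smallest (0.092124 mol): C 1.000, H 4.000, O 1.000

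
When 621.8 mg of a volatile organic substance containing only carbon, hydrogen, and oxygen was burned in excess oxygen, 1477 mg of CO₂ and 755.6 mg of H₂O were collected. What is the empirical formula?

mol C = 1.477 g CO₂ ÷ 44.009 g/mol = 0.033561 mol
mol H = 2 × 0.7556 g H₂O ÷ 18.015 g/mol = 0.083886 mol
mass O = 0.6218 − (0.40310 + 0.084557) = 0.13414 g → mol O = 0.13414 ÷ 15.999 = 0.0083842 mol
Divide by the smallest (0.0083842 mol): C 4.003, H 10.005, O 1.000

C4H10O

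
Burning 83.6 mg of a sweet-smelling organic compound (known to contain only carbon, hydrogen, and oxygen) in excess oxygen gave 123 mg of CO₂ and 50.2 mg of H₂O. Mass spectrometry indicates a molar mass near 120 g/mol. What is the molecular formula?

mol C = 0.123 g CO₂ ÷ 44.009 g/mol = 0.002795 mol
mol H = 2 × 0.0502 g H₂O ÷ 18.015 g/mol = 0.005573 mol
mass O = 0.0836 − (0.03357 + 0.005618) = 0.04441 g → mol O = 0.04441 ÷ 15.999 = 0.002776 mol
Divide by the smallest (0.002776 mol): C 1.007, H 2.008, O 1.000
Empirical formula: CH2O
Empirical-formula mass = 30.03 g/mol; 120 ÷ 30.03 ≈ 4, so the molecular formula is C4H8O4.

C4H8O4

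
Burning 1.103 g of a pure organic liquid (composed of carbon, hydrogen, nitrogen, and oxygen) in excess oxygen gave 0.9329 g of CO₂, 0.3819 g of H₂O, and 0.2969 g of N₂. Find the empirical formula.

C2H4N2O3

mol C = 0.9329 g CO₂ ÷ 44.009 g/mol = 0.021198 mol
mol H = 2 × 0.3819 g H₂O ÷ 18.015 g/mol = 0.042398 mol
mol N = 2 × 0.2969 g N₂ ÷ 28.014 g/mol = 0.021197 mol
mass O = 1.103 − (0.25461 + 0.042737 + 0.29690) = 0.50875 g → mol O = 0.50875 ÷ 15.999 = 0.031799 mol
Divide by the smallest (0.021197 mol): C 1.000, H 2.000, N 1.000, O 1.500
Multiplying each by 2 gives whole numbers: C 2.00, H 4.00, N 2.00, O 3.00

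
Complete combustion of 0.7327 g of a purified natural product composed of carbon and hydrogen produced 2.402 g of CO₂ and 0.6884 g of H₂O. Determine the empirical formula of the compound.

mol C = 2.402 g CO₂ ÷ 44.009 g/mol = 0.054580 mol
mol H = 2 × 0.6884 g H₂O ÷ 18.015 g/mol = 0.076425 mol
Divide by the smallest (0.054580 mol): C 1.000, H 1.400
Multiplying each by 5 gives whole numbers: C 5.00, H 7.00

C5H7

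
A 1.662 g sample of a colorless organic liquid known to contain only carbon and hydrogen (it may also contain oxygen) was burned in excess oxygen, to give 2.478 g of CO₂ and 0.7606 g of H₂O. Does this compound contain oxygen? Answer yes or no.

mol C = 2.478 g CO₂ ÷ 44.009 g/mol = 0.056307 mol
mol H = 2 × 0.7606 g H₂O ÷ 18.015 g/mol = 0.084441 mol
C and H account for only 0.76142 g of the 1.662 g sample; the remaining 0.90058 g must be oxygen.

yes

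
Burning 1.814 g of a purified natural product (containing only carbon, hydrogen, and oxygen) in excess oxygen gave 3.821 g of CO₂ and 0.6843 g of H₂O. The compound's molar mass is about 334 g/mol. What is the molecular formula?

mol C = 3.821 g CO₂ ÷ 44.009 g/mol = 0.086823 mol
mol H = 2 × 0.6843 g H₂O ÷ 18.015 g/mol = 0.075970 mol
mass O = 1.814 − (1.0428 + 0.076578) = 0.69459 g → mol O = 0.69459 ÷ 15.999 = 0.043415 mol
Divide by the smallest (0.043415 mol): C 2.000, H 1.750, O 1.000
Multiplying each by 4 gives whole numbers: C 8.00, H 7.00, O 4.00
Empirical formula: C8H7O4
Empirical-formula mass = 167.14 g/mol; 334 ÷ 167.14 ≈ 2, so the molecular formula is C16H14O8.

C16H14O8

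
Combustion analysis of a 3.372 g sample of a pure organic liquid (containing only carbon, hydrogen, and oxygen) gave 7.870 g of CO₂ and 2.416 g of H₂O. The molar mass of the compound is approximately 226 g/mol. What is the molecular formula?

mol C = 7.870 g CO₂ ÷ 44.009 g/mol = 0.17883 mol
mol H = 2 × 2.416 g H₂O ÷ 18.015 g/mol = 0.26822 mol
mass O = 3.372 − (2.1479 + 0.27037) = 0.95374 g → mol O = 0.95374 ÷ 15.999 = 0.059613 mol
Divide by the smallest (0.059613 mol): C 3.000, H 4.499, O 1.000
Multiplying each by 2 gives whole numbers: C 6.00, H 9.00, O 2.00
Empirical formula: C6H9O2
Empirical-formula mass = 113.14 g/mol; 226 ÷ 113.14 ≈ 2, so the molecular formula is C12H18O4.

C12H18O4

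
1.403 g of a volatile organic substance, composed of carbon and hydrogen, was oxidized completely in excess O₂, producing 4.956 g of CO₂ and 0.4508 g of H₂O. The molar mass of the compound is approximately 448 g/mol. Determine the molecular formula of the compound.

C36H16

mol C = 4.956 g CO₂ ÷ 44.009 g/mol = 0.11261 mol
mol H = 2 × 0.4508 g H₂O ÷ 18.015 g/mol = 0.050047 mol
Divide by the smallest (0.050047 mol): C 2.250, H 1.000
Multiplying each by 4 gives whole numbers: C 9.00, H 4.00
Empirical formula: C9H4
Empirical-formula mass = 112.13 g/mol; 448 ÷ 112.13 ≈ 4, so the molecular formula is C36H16.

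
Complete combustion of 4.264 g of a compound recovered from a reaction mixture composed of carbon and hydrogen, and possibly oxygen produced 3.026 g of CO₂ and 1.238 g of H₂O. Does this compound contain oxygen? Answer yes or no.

mol C = 3.026 g CO₂ ÷ 44.009 g/mol = 0.068759 mol
mol H = 2 × 1.238 g H₂O ÷ 18.015 g/mol = 0.13744 mol
C and H account for only 0.96440 g of the 4.264 g sample; the remaining 3.2996 g must be oxygen.

yes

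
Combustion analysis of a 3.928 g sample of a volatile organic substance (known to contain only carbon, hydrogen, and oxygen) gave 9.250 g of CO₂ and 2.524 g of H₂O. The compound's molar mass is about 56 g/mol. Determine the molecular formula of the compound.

C3H4O

mol C = 9.250 g CO₂ ÷ 44.009 g/mol = 0.21018 mol
mol H = 2 × 2.524 g H₂O ÷ 18.015 g/mol = 0.28021 mol
mass O = 3.928 − (2.5245 + 0.28245) = 1.1210 g → mol O = 1.1210 ÷ 15.999 = 0.070068 mol
Divide by the smallest (0.070068 mol): C 3.000, H 3.999, O 1.000
Empirical formula: C3H4O
Empirical-formula mass = 56.06 g/mol; 56 ÷ 56.06 ≈ 1, so the molecular formula is C3H4O.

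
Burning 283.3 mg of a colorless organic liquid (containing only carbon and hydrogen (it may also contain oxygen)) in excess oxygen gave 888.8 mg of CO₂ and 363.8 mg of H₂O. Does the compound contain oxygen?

mol C = 0.8888 g CO₂ ÷ 44.009 g/mol = 0.020196 mol
mol H = 2 × 0.3638 g H₂O ÷ 18.015 g/mol = 0.040389 mol
C and H together account for 0.28328 g — essentially the entire 0.2833 g sample — so the compound contains no oxygen.

no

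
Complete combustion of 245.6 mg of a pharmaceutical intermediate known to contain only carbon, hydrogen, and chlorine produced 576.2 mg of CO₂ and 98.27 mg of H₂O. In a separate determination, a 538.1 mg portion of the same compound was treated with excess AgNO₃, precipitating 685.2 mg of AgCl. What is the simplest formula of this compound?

C6H5Cl

mol C = 0.5762 g CO₂ ÷ 44.009 g/mol = 0.013093 mol
mol H = 2 × 0.09827 g H₂O ÷ 18.015 g/mol = 0.010910 mol
From the AgCl data: mol Cl per gram of compound = (0.6852 ÷ 143.318) ÷ 0.5381 = 0.0088849 mol/g, so in the 0.2456 g combustion sample mol Cl = 0.0021821 mol
Divide by the smallest (0.0021821 mol): C 6.000, H 5.000, Cl 1.000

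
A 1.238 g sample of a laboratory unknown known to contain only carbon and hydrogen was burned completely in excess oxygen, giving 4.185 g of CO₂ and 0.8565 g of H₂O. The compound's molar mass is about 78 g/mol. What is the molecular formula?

C6H6

mol C = 4.185 g CO₂ ÷ 44.009 g/mol = 0.095094 mol
mol H = 2 × 0.8565 g H₂O ÷ 18.015 g/mol = 0.095087 mol
Divide by the smallest (0.095087 mol): C 1.000, H 1.000
Empirical formula: CH
Empirical-formula mass = 13.02 g/mol; 78 ÷ 13.02 ≈ 6, so the molecular formula is C6H6.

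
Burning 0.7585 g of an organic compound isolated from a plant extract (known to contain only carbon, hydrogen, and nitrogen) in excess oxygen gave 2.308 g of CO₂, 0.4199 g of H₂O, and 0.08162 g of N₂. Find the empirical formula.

mol C = 2.308 g CO₂ ÷ 44.009 g/mol = 0.052444 mol
mol H = 2 × 0.4199 g H₂O ÷ 18.015 g/mol = 0.046617 mol
mol N = 2 × 0.08162 g N₂ ÷ 28.014 g/mol = 0.0058271 mol
Divide by the smallest (0.0058271 mol): C 9.000, H 8.000, N 1.000

C9H8N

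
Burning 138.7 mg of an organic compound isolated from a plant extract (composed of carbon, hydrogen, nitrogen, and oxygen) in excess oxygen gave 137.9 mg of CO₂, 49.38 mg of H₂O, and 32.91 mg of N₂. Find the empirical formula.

C4H7N3O5

mol C = 0.1379 g CO₂ ÷ 44.009 g/mol = 0.0031334 mol
mol H = 2 × 0.04938 g H₂O ÷ 18.015 g/mol = 0.0054821 mol
mol N = 2 × 0.03291 g N₂ ÷ 28.014 g/mol = 0.0023495 mol
mass O = 0.1387 − (0.037636 + 0.0055260 + 0.032910) = 0.062628 g → mol O = 0.062628 ÷ 15.999 = 0.0039145 mol
Divide by the smallest (0.0023495 mol): C 1.334, H 2.333, N 1.000, O 1.666
Multiplying each by 3 gives whole numbers: C 4.00, H 7.00, N 3.00, O 5.00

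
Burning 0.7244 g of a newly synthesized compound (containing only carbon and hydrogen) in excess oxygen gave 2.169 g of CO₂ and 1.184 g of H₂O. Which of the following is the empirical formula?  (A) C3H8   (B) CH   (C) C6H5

(A) C3H8

mol C = 2.169 g CO₂ ÷ 44.009 g/mol = 0.049285 mol
mol H = 2 × 1.184 g H₂O ÷ 18.015 g/mol = 0.13145 mol
Divide by the smallest (0.049285 mol): C 1.000, H 2.667
Multiplying each by 3 gives whole numbers: C 3.00, H 8.00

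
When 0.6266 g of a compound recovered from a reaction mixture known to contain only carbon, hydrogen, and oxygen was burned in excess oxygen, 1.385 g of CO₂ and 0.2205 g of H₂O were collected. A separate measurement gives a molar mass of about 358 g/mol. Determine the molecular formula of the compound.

C18H14O8

mol C = 1.385 g CO₂ ÷ 44.009 g/mol = 0.031471 mol
mol H = 2 × 0.2205 g H₂O ÷ 18.015 g/mol = 0.024480 mol
mass O = 0.6266 − (0.37800 + 0.024675) = 0.22393 g → mol O = 0.22393 ÷ 15.999 = 0.013996 mol
Divide by the smallest (0.013996 mol): C 2.248, H 1.749, O 1.000
Multiplying each by 4 gives whole numbers: C 8.99, H 7.00, O 4.00
Empirical formula: C9H7O4
Empirical-formula mass = 179.15 g/mol; 358 ÷ 179.15 ≈ 2, so the molecular formula is C18H14O8.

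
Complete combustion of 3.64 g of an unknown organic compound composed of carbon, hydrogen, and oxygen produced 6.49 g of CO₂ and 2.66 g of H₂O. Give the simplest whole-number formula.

C3H6O2

mol C = 6.49 g CO₂ ÷ 44.009 g/mol = 0.1475 mol
mol H = 2 × 2.66 g H₂O ÷ 18.015 g/mol = 0.2953 mol
mass O = 3.64 − (1.771 + 0.2977) = 1.571 g → mol O = 1.571 ÷ 15.999 = 0.09820 mol
Divide by the smallest (0.09820 mol): C 1.502, H 3.007, O 1.000
Multiplying each by 2 gives whole numbers: C 3.00, H 6.01, O 2.00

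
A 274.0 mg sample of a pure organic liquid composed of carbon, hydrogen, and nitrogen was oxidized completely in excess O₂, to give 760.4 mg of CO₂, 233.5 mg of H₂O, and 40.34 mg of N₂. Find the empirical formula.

mol C = 0.7604 g CO₂ ÷ 44.009 g/mol = 0.017278 mol
mol H = 2 × 0.2335 g H₂O ÷ 18.015 g/mol = 0.025923 mol
mol N = 2 × 0.04034 g N₂ ÷ 28.014 g/mol = 0.0028800 mol
Divide by the smallest (0.0028800 mol): C 5.999, H 9.001, N 1.000

C6H9N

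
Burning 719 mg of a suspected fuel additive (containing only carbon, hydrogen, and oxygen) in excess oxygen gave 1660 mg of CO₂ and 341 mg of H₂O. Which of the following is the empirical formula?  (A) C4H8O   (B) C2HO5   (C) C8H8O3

mol C = 1.66 g CO₂ ÷ 44.009 g/mol = 0.03772 mol
mol H = 2 × 0.341 g H₂O ÷ 18.015 g/mol = 0.03786 mol
mass O = 0.719 − (0.4530 + 0.03816) = 0.2278 g → mol O = 0.2278 ÷ 15.999 = 0.01424 mol
Divide by the smallest (0.01424 mol): C 2.649, H 2.659, O 1.000
Multiplying each by 3 gives whole numbers: C 7.95, H 7.98, O 3.00

(C) C8H8O3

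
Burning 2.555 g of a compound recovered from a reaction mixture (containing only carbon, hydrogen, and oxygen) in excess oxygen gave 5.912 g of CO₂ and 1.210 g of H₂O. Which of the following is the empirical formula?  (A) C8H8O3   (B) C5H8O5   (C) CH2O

mol C = 5.912 g CO₂ ÷ 44.009 g/mol = 0.13434 mol
mol H = 2 × 1.210 g H₂O ÷ 18.015 g/mol = 0.13433 mol
mass O = 2.555 − (1.6135 + 0.13541) = 0.80608 g → mol O = 0.80608 ÷ 15.999 = 0.050383 mol
Divide by the smallest (0.050383 mol): C 2.666, H 2.666, O 1.000
Multiplying each by 3 gives whole numbers: C 8.00, H 8.00, O 3.00

(A) C8H8O3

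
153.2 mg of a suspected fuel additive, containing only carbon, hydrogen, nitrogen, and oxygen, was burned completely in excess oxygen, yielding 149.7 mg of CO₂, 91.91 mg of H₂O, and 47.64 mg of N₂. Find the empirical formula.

CH3NO

mol C = 0.1497 g CO₂ ÷ 44.009 g/mol = 0.0034016 mol
mol H = 2 × 0.09191 g H₂O ÷ 18.015 g/mol = 0.010204 mol
mol N = 2 × 0.04764 g N₂ ÷ 28.014 g/mol = 0.0034012 mol
mass O = 0.1532 − (0.040856 + 0.010285 + 0.047640) = 0.054418 g → mol O = 0.054418 ÷ 15.999 = 0.0034014 mol
Divide by the smallest (0.0034012 mol): C 1.000, H 3.000, N 1.000, O 1.000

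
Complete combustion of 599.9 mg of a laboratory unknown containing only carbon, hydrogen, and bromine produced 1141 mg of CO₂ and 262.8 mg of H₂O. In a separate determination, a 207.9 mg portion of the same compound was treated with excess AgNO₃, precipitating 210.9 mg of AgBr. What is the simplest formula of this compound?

mol C = 1.141 g CO₂ ÷ 44.009 g/mol = 0.025927 mol
mol H = 2 × 0.2628 g H₂O ÷ 18.015 g/mol = 0.029176 mol
From the AgBr data: mol Br per gram of compound = (0.2109 ÷ 187.772) ÷ 0.2079 = 0.0054025 mol/g, so in the 0.5999 g combustion sample mol Br = 0.0032409 mol
Divide by the smallest (0.0032409 mol): C 8.000, H 9.002, Br 1.000

C8H9Br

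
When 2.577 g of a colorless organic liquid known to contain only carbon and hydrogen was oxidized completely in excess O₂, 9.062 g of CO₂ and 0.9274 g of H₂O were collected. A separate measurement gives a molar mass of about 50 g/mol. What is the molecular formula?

C4H2

mol C = 9.062 g CO₂ ÷ 44.009 g/mol = 0.20591 mol
mol H = 2 × 0.9274 g H₂O ÷ 18.015 g/mol = 0.10296 mol
Divide by the smallest (0.10296 mol): C 2.000, H 1.000
Empirical formula: C2H
Empirical-formula mass = 25.03 g/mol; 50 ÷ 25.03 ≈ 2, so the molecular formula is C4H2.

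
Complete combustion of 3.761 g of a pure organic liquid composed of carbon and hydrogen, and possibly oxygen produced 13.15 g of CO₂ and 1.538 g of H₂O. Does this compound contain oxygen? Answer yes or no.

mol C = 13.15 g CO₂ ÷ 44.009 g/mol = 0.29880 mol
mol H = 2 × 1.538 g H₂O ÷ 18.015 g/mol = 0.17075 mol
C and H together account for 3.7610 g — essentially the entire 3.761 g sample — so the compound contains no oxygen.

no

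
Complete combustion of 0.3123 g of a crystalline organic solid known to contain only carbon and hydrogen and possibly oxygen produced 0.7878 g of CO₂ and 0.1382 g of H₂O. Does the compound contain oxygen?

yes

mol C = 0.7878 g CO₂ ÷ 44.009 g/mol = 0.017901 mol
mol H = 2 × 0.1382 g H₂O ÷ 18.015 g/mol = 0.015343 mol
C and H account for only 0.23047 g of the 0.3123 g sample; the remaining 0.081827 g must be oxygen.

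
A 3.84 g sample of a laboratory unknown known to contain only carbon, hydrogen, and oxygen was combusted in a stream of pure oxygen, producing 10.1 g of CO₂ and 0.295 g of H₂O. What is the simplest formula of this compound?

mol C = 10.1 g CO₂ ÷ 44.009 g/mol = 0.2295 mol
mol H = 2 × 0.295 g H₂O ÷ 18.015 g/mol = 0.03275 mol
mass O = 3.84 − (2.757 + 0.03301) = 1.050 g → mol O = 1.050 ÷ 15.999 = 0.06566 mol
Divide by the smallest (0.03275 mol): C 7.007, H 1.000, O 2.005

C7HO2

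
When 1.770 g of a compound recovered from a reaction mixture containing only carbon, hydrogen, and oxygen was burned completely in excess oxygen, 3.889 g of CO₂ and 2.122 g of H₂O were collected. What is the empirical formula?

mol C = 3.889 g CO₂ ÷ 44.009 g/mol = 0.088368 mol
mol H = 2 × 2.122 g H₂O ÷ 18.015 g/mol = 0.23558 mol
mass O = 1.770 − (1.0614 + 0.23747) = 0.47114 g → mol O = 0.47114 ÷ 15.999 = 0.029448 mol
Divide by the smallest (0.029448 mol): C 3.001, H 8.000, O 1.000

C3H8O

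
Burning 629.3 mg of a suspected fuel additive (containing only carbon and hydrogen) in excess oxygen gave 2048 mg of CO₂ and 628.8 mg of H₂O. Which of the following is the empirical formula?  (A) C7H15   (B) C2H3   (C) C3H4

(B) C2H3

mol C = 2.048 g CO₂ ÷ 44.009 g/mol = 0.046536 mol
mol H = 2 × 0.6288 g H₂O ÷ 18.015 g/mol = 0.069808 mol
Divide by the smallest (0.046536 mol): C 1.000, H 1.500
Multiplying each by 2 gives whole numbers: C 2.00, H 3.00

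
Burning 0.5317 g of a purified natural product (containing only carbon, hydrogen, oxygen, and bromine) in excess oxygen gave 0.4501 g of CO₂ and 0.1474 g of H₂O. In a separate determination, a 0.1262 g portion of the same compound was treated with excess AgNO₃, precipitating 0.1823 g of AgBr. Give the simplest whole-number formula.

mol C = 0.4501 g CO₂ ÷ 44.009 g/mol = 0.010227 mol
mol H = 2 × 0.1474 g H₂O ÷ 18.015 g/mol = 0.016364 mol
From the AgBr data: mol Br per gram of compound = (0.1823 ÷ 187.772) ÷ 0.1262 = 0.0076930 mol/g, so in the 0.5317 g combustion sample mol Br = 0.0040904 mol
mass O = 0.5317 − (0.12284 + 0.016495 + 0.32684) = 0.065526 g → mol O = 0.065526 ÷ 15.999 = 0.0040956 mol
Divide by the smallest (0.0040904 mol): C 2.500, H 4.001, Br 1.000, O 1.001
Multiplying each by 2 gives whole numbers: C 5.00, H 8.00, Br 2.00, O 2.00

C5H8Br2O2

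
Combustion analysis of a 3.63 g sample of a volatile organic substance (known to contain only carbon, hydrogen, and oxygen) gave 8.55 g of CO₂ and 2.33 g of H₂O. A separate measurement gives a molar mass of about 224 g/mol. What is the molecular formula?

mol C = 8.55 g CO₂ ÷ 44.009 g/mol = 0.1943 mol
mol H = 2 × 2.33 g H₂O ÷ 18.015 g/mol = 0.2587 mol
mass O = 3.63 − (2.333 + 0.2607) = 1.036 g → mol O = 1.036 ÷ 15.999 = 0.06474 mol
Divide by the smallest (0.06474 mol): C 3.001, H 3.996, O 1.000
Empirical formula: C3H4O
Empirical-formula mass = 56.06 g/mol; 224 ÷ 56.06 ≈ 4, so the molecular formula is C12H16O4.

C12H16O4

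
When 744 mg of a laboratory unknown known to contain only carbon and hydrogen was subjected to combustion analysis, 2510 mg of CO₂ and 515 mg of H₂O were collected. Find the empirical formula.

mol C = 2.51 g CO₂ ÷ 44.009 g/mol = 0.05703 mol
mol H = 2 × 0.515 g H₂O ÷ 18.015 g/mol = 0.05717 mol
Divide by the smallest (0.05703 mol): C 1.000, H 1.002

CH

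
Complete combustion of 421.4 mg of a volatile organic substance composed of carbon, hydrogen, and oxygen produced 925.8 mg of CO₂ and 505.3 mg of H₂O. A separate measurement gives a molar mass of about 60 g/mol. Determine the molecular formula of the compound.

mol C = 0.9258 g CO₂ ÷ 44.009 g/mol = 0.021037 mol
mol H = 2 × 0.5053 g H₂O ÷ 18.015 g/mol = 0.056098 mol
mass O = 0.4214 − (0.25267 + 0.056546) = 0.11218 g → mol O = 0.11218 ÷ 15.999 = 0.0070119 mol
Divide by the smallest (0.0070119 mol): C 3.000, H 8.000, O 1.000
Empirical formula: C3H8O
Empirical-formula mass = 60.10 g/mol; 60 ÷ 60.10 ≈ 1, so the molecular formula is C3H8O.

C3H8O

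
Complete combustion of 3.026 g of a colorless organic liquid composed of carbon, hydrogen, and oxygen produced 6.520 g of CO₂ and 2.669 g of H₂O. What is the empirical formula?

C5H10O2

mol C = 6.520 g CO₂ ÷ 44.009 g/mol = 0.14815 mol
mol H = 2 × 2.669 g H₂O ÷ 18.015 g/mol = 0.29631 mol
mass O = 3.026 − (1.7794 + 0.29868) = 0.94787 g → mol O = 0.94787 ÷ 15.999 = 0.059246 mol
Divide by the smallest (0.059246 mol): C 2.501, H 5.001, O 1.000
Multiplying each by 2 gives whole numbers: C 5.00, H 10.00, O 2.00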